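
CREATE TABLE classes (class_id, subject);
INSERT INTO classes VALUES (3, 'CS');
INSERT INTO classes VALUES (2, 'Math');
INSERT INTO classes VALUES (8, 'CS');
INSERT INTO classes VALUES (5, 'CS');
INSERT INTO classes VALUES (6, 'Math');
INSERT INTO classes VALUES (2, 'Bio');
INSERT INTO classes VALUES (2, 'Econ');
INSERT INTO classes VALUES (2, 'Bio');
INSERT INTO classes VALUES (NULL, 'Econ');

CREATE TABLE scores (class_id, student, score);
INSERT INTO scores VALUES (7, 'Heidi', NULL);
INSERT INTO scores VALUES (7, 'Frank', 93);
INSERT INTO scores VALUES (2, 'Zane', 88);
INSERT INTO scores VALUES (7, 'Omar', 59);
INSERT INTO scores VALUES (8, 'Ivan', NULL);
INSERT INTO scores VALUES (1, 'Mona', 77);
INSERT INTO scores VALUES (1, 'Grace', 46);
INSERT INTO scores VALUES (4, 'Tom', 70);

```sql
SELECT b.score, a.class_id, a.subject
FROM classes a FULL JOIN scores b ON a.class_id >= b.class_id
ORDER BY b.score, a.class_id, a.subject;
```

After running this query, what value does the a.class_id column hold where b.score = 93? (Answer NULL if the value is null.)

FULL OUTER JOIN keeps every row from both sides; unmatched rows get NULL for the other side's columns.
Matching on a.class_id >= b.class_id. A NULL in a compared column never satisfies the condition.
- a (class_id=3) pairs with 3 row(s) of b.
- a (class_id=2) pairs with 3 row(s) of b.
- a (class_id=8) pairs with 8 row(s) of b.
- a (class_id=5) pairs with 4 row(s) of b.
- a (class_id=6) pairs with 4 row(s) of b.
- a (class_id=2) pairs with 3 row(s) of b.
- a (class_id=2) pairs with 3 row(s) of b.
- a (class_id=2) pairs with 3 row(s) of b.
- a (class_id=NULL) has no partner → padded with NULL.

8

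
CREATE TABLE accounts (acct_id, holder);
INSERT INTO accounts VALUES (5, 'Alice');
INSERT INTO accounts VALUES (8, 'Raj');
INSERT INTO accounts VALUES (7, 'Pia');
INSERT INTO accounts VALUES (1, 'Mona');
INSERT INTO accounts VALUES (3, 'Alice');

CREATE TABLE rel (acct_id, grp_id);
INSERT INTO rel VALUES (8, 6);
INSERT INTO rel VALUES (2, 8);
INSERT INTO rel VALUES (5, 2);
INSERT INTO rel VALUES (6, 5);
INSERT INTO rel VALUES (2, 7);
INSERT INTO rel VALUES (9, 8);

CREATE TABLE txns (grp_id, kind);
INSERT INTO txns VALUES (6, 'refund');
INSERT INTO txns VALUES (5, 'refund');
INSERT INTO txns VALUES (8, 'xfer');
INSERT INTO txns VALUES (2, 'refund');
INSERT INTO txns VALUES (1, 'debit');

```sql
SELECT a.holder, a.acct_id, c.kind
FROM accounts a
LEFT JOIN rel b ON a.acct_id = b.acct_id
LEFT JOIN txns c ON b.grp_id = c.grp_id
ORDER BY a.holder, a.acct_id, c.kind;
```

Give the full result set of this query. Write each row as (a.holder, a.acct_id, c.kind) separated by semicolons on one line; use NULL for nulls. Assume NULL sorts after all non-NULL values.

Step 1 — a LEFT JOIN b on acct_id → 5 row(s).
Then LEFT JOIN `txns c` on grp_id: each of those 5 rows is kept; rows whose b.grp_id has no match in c get NULL for c's columns.

(Alice, 3, NULL); (Alice, 5, refund); (Mona, 1, NULL); (Pia, 7, NULL); (Raj, 8, refund)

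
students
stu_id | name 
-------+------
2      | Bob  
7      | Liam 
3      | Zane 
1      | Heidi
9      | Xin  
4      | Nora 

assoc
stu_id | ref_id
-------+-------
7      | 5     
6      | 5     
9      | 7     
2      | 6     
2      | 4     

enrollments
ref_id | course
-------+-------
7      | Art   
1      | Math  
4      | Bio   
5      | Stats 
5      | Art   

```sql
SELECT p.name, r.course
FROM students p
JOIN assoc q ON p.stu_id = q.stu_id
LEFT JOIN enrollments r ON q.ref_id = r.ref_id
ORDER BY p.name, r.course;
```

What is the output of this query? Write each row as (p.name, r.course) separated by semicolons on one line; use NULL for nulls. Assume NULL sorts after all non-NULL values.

Step 1 — p INNER JOIN q on stu_id → 4 row(s).
Then LEFT JOIN `enrollments r` on ref_id: each of those 4 rows is kept; rows whose q.ref_id has no match in r get NULL for r's columns.

(Bob, Bio); (Bob, NULL); (Liam, Art); (Liam, Stats); (Xin, Art)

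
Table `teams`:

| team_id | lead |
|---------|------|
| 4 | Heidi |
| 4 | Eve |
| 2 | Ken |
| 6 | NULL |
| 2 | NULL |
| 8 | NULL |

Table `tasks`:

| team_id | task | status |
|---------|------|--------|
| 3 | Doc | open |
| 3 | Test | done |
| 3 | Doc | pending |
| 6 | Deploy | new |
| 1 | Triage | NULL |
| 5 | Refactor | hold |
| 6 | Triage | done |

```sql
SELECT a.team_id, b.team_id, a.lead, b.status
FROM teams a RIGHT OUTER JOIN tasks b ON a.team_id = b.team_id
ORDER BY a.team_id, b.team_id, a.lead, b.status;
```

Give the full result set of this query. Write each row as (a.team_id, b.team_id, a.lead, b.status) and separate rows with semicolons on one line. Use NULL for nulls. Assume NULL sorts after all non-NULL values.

RIGHT JOIN keeps every row from `tasks`; unmatched rows get NULL for `teams`'s columns.
Matching on a.team_id = b.team_id.
- a (team_id=4) has no partner in b.
- a (team_id=4) has no partner in b.
- a (team_id=2) has no partner in b.
- a (team_id=6) pairs with 2 row(s) of b.
- a (team_id=2) has no partner in b.
- a (team_id=8) has no partner in b.
- plus 5 unmatched b row(s), each kept with NULL a columns.
After projecting and ordering:
a.team_id | b.team_id | a.lead | b.status
6 | 6 | NULL | done
6 | 6 | NULL | new
NULL | 1 | NULL | NULL
NULL | 3 | NULL | done
NULL | 3 | NULL | open
NULL | 3 | NULL | pending
NULL | 5 | NULL | hold

(6, 6, NULL, done); (6, 6, NULL, new); (NULL, 1, NULL, NULL); (NULL, 3, NULL, done); (NULL, 3, NULL, open); (NULL, 3, NULL, pending); (NULL, 5, NULL, hold)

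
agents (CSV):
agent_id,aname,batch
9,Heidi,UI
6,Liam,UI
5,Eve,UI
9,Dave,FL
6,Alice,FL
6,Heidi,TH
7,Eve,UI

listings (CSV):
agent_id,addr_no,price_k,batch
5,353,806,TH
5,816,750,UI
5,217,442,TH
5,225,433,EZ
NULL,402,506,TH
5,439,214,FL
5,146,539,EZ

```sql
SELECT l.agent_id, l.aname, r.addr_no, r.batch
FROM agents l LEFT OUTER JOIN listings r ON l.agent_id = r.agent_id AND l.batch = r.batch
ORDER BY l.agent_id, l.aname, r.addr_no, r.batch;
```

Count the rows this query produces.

7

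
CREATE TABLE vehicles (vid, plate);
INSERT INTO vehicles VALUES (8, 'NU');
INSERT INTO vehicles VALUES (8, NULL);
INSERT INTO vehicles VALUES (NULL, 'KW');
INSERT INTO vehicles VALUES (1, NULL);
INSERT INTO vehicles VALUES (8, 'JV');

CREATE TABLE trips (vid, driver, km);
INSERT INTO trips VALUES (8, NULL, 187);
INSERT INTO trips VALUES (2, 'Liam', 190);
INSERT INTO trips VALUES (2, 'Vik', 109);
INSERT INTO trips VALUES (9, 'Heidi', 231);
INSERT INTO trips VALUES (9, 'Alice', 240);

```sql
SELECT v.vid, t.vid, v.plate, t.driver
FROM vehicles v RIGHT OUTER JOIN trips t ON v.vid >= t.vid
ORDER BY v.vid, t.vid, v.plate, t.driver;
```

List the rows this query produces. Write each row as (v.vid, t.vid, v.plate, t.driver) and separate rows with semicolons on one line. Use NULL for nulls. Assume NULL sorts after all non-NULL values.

RIGHT JOIN keeps every row from `trips`; unmatched rows get NULL for `vehicles`'s columns.
Matching on v.vid >= t.vid. A NULL in a compared column never satisfies the condition.
- v (vid=8) pairs with 3 row(s) of t.
- v (vid=8) pairs with 3 row(s) of t.
- v (vid=NULL) has no partner in t.
- v (vid=1) has no partner in t.
- v (vid=8) pairs with 3 row(s) of t.
- plus 2 unmatched t row(s), each kept with NULL v columns.

(8, 2, JV, Liam); (8, 2, JV, Vik); (8, 2, NU, Liam); (8, 2, NU, Vik); (8, 2, NULL, Liam); (8, 2, NULL, Vik); (8, 8, JV, NULL); (8, 8, NU, NULL); (8, 8, NULL, NULL); (NULL, 9, NULL, Alice); (NULL, 9, NULL, Heidi)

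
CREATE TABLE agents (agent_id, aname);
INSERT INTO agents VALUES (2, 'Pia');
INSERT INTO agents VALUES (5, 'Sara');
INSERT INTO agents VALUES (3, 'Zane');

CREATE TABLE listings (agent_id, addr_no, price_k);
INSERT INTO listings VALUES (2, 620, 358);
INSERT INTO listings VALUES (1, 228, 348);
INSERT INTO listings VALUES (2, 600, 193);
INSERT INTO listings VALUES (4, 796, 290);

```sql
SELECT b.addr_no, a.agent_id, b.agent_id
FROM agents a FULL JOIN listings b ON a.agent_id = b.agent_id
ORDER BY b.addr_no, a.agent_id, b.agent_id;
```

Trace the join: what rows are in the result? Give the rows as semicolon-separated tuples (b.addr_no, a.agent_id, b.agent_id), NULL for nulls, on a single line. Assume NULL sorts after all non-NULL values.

(228, NULL, 1); (600, 2, 2); (620, 2, 2); (796, NULL, 4); (NULL, 3, NULL); (NULL, 5, NULL)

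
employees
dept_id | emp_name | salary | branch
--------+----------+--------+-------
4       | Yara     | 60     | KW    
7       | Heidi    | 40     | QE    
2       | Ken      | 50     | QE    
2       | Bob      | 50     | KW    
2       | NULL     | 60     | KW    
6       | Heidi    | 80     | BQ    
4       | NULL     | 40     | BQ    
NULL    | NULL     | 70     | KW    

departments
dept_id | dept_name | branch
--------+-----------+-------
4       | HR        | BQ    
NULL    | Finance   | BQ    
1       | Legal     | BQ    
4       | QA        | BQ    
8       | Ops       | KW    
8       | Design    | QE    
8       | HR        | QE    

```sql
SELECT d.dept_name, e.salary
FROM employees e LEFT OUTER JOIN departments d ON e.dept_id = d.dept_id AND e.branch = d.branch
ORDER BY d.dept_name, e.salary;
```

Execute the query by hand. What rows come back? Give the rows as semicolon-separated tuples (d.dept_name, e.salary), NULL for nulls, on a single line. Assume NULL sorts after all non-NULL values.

(HR, 40); (QA, 40); (NULL, 40); (NULL, 50); (NULL, 50); (NULL, 60); (NULL, 60); (NULL, 70); (NULL, 80)

LEFT JOIN keeps every row from `employees`; unmatched rows get NULL for `departments`'s columns.
Matching on e.dept_id = d.dept_id AND e.branch = d.branch. A NULL in a compared column never satisfies the condition.
Matched pairs: 2; unmatched e rows kept: 7.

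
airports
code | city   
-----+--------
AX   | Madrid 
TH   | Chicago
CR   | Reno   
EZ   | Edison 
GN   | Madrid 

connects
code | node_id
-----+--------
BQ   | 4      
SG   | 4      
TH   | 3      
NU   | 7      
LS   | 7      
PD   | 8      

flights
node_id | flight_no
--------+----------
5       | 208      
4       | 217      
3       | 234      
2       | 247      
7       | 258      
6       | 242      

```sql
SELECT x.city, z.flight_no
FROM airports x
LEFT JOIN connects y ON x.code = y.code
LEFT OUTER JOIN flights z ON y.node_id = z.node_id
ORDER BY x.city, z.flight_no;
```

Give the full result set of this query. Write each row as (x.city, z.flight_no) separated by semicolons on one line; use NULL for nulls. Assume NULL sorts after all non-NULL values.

(Chicago, 234); (Edison, NULL); (Madrid, NULL); (Madrid, NULL); (Reno, NULL)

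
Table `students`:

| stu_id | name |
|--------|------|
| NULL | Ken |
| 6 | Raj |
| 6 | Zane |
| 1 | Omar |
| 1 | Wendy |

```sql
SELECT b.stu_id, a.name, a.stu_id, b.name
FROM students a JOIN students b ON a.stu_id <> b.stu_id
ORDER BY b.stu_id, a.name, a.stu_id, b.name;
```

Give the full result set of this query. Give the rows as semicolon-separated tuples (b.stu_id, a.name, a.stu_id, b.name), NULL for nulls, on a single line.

(1, Raj, 6, Omar); (1, Raj, 6, Wendy); (1, Zane, 6, Omar); (1, Zane, 6, Wendy); (6, Omar, 1, Raj); (6, Omar, 1, Zane); (6, Wendy, 1, Raj); (6, Wendy, 1, Zane)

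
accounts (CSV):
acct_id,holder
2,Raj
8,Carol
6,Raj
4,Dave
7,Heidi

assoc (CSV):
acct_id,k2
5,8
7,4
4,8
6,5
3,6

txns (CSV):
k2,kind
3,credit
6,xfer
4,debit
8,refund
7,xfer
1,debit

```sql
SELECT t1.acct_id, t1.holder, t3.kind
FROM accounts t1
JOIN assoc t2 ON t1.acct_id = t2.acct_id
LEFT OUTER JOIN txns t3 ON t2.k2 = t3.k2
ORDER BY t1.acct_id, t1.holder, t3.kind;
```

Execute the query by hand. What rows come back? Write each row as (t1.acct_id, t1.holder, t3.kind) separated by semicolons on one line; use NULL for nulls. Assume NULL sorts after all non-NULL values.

(4, Dave, refund); (6, Raj, NULL); (7, Heidi, debit)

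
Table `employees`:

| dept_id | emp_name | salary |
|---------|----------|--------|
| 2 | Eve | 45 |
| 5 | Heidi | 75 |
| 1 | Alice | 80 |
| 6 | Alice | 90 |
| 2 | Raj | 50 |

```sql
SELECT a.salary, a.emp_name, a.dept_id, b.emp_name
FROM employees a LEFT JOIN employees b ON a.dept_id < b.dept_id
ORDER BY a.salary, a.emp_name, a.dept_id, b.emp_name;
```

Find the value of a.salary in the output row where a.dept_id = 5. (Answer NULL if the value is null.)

LEFT JOIN keeps every row from `employees a`; unmatched rows get NULL for `employees b`'s columns.
Matching on a.dept_id < b.dept_id.
- dept_id=2: 2 matching b row(s), so 2 row(s) emitted.
- dept_id=5: 1 matching b row(s), so 1 row(s) emitted.
- dept_id=1: 4 matching b row(s), so 4 row(s) emitted.
- dept_id=6: no b row matches, row kept with b columns NULL.
- dept_id=2: 2 matching b row(s), so 2 row(s) emitted.

75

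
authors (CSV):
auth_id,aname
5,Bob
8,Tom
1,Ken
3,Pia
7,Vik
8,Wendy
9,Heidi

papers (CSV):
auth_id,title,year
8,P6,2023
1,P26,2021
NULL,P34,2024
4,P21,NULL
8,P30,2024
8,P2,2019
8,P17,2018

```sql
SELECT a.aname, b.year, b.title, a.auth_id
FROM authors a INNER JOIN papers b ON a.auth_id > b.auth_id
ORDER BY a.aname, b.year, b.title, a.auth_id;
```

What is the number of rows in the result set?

15

INNER JOIN keeps only pairs where the ON condition holds.
Matching on a.auth_id > b.auth_id. A NULL in a compared column never satisfies the condition.
- a (auth_id=5) pairs with 2 row(s) of b.
- a (auth_id=8) pairs with 2 row(s) of b.
- a (auth_id=1) has no partner → excluded.
- a (auth_id=3) pairs with 1 row(s) of b.
- a (auth_id=7) pairs with 2 row(s) of b.
- a (auth_id=8) pairs with 2 row(s) of b.
- a (auth_id=9) pairs with 6 row(s) of b.
Total: 15 rows.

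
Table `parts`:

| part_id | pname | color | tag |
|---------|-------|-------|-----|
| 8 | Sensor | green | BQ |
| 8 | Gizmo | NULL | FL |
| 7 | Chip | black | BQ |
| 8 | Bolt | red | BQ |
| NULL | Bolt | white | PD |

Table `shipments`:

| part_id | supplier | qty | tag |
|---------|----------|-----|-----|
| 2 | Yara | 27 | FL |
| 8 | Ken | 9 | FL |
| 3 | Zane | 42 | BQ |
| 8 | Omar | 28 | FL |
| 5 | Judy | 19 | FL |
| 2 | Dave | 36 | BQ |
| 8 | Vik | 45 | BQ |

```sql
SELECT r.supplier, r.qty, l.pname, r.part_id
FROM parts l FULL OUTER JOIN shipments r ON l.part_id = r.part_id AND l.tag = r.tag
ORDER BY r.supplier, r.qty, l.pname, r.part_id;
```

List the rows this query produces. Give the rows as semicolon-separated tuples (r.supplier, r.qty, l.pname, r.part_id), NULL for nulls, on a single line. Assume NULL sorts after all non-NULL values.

(Dave, 36, NULL, 2); (Judy, 19, NULL, 5); (Ken, 9, Gizmo, 8); (Omar, 28, Gizmo, 8); (Vik, 45, Bolt, 8); (Vik, 45, Sensor, 8); (Yara, 27, NULL, 2); (Zane, 42, NULL, 3); (NULL, NULL, Bolt, NULL); (NULL, NULL, Chip, NULL)

FULL OUTER JOIN keeps every row from both sides; unmatched rows get NULL for the other side's columns.
Matching on l.part_id = r.part_id AND l.tag = r.tag. A NULL in a compared column never satisfies the condition.
Matched pairs: 4; unmatched l rows kept: 2; unmatched r rows kept: 4.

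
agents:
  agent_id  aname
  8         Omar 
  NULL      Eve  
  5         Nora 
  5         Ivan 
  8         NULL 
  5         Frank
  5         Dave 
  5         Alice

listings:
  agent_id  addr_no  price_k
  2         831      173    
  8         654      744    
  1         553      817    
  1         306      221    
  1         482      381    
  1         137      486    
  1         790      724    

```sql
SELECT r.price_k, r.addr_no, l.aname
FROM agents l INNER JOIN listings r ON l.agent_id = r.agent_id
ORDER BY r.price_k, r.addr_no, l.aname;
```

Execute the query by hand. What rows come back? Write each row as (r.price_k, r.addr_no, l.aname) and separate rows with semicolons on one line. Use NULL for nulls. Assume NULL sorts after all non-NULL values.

(744, 654, Omar); (744, 654, NULL)

INNER JOIN keeps only pairs where the ON condition holds.
Matching on l.agent_id = r.agent_id. A NULL in a compared column never satisfies the condition.
- agent_id=8: 1 matching r row(s), so 1 row(s) emitted.
- agent_id=NULL: no matching r row, dropped.
- agent_id=5: no matching r row, dropped.
- agent_id=5: no matching r row, dropped.
- agent_id=8: 1 matching r row(s), so 1 row(s) emitted.
- agent_id=5: no matching r row, dropped.
- agent_id=5: no matching r row, dropped.
- agent_id=5: no matching r row, dropped.
After projecting and ordering:
r.price_k | r.addr_no | l.aname
744 | 654 | Omar
744 | 654 | NULL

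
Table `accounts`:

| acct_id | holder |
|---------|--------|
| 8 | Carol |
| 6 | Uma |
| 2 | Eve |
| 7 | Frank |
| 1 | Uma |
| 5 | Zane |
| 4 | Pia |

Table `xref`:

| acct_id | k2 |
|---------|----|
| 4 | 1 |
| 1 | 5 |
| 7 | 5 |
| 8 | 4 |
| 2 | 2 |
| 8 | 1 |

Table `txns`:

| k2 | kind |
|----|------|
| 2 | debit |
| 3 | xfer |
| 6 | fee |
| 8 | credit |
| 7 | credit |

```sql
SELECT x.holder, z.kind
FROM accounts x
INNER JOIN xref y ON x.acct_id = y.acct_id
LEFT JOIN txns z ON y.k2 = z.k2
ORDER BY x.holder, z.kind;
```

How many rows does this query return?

6

Step 1 — x INNER JOIN y on acct_id → 6 row(s).
Then LEFT JOIN `txns z` on k2: each of those 6 rows is kept; rows whose y.k2 has no match in z get NULL for z's columns.
Result: 6 row(s).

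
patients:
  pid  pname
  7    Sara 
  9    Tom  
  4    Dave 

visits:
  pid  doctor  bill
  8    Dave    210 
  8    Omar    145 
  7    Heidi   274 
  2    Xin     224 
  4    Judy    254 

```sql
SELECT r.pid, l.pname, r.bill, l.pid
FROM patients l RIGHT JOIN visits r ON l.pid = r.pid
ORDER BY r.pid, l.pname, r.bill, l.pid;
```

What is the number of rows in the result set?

5

RIGHT JOIN keeps every row from `visits`; unmatched rows get NULL for `patients`'s columns.
Matching on l.pid = r.pid.
Matched pairs: 2; unmatched r rows kept: 3.
Total: 2 matched + 3 padded = 5 rows.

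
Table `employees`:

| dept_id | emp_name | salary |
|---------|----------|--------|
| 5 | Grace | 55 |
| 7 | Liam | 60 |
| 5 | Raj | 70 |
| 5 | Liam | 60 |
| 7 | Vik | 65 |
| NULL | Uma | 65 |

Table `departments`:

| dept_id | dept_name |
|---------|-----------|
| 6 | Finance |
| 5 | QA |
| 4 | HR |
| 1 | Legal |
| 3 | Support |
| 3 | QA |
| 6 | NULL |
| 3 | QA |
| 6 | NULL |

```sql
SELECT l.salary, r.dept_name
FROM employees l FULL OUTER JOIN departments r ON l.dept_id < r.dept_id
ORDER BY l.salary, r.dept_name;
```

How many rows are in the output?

FULL OUTER JOIN keeps every row from both sides; unmatched rows get NULL for the other side's columns.
Matching on l.dept_id < r.dept_id. A NULL in a compared column never satisfies the condition.
- l row (dept_id=5): matches 3 r row(s) → 3 output row(s).
- l row (dept_id=7): no match → kept, r columns NULL.
- l row (dept_id=5): matches 3 r row(s) → 3 output row(s).
- l row (dept_id=5): matches 3 r row(s) → 3 output row(s).
- l row (dept_id=7): no match → kept, r columns NULL.
- l row (dept_id=NULL): no match → kept, r columns NULL.
- 6 r row(s) had no l match → kept, l columns NULL.
Total: 9 matched + 9 padded = 18 rows.

18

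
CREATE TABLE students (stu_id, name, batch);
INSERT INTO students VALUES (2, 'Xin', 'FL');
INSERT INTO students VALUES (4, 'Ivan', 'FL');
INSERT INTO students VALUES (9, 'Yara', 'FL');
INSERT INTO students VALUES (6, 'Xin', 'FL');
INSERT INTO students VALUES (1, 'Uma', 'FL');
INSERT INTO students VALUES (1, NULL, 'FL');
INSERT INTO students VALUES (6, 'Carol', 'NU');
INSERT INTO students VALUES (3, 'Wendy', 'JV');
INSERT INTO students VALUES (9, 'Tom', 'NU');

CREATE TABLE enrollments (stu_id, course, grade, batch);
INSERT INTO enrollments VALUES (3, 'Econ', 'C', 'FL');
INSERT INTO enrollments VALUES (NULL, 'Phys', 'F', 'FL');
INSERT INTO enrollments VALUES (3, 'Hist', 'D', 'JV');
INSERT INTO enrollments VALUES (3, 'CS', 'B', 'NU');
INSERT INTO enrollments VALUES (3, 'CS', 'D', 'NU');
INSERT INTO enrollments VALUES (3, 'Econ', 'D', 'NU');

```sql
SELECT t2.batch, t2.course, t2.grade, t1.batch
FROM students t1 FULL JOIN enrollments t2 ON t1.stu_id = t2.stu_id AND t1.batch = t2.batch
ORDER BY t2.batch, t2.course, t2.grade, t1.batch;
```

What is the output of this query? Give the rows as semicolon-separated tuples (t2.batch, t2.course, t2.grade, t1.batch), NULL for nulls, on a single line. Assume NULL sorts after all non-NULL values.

(FL, Econ, C, NULL); (FL, Phys, F, NULL); (JV, Hist, D, JV); (NU, CS, B, NULL); (NU, CS, D, NULL); (NU, Econ, D, NULL); (NULL, NULL, NULL, FL); (NULL, NULL, NULL, FL); (NULL, NULL, NULL, FL); (NULL, NULL, NULL, FL); (NULL, NULL, NULL, FL); (NULL, NULL, NULL, FL); (NULL, NULL, NULL, NU); (NULL, NULL, NULL, NU)

FULL OUTER JOIN keeps every row from both sides; unmatched rows get NULL for the other side's columns.
Matching on t1.stu_id = t2.stu_id AND t1.batch = t2.batch. A NULL in a compared column never satisfies the condition.
Matched pairs: 1; unmatched t1 rows kept: 8; unmatched t2 rows kept: 5.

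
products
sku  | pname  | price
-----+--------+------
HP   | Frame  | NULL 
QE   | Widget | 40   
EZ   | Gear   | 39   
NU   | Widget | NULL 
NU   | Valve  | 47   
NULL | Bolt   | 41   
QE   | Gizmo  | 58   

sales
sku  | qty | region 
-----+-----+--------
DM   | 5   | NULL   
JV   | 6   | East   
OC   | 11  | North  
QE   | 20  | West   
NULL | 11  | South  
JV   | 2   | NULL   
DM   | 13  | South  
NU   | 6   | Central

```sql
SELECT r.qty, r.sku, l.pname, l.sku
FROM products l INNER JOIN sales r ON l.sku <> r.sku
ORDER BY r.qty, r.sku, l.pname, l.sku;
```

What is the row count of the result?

38

INNER JOIN keeps only pairs where the ON condition holds.
Matching on l.sku <> r.sku. A NULL in a compared column never satisfies the condition.
Matched pairs: 38.
Total: 38 rows.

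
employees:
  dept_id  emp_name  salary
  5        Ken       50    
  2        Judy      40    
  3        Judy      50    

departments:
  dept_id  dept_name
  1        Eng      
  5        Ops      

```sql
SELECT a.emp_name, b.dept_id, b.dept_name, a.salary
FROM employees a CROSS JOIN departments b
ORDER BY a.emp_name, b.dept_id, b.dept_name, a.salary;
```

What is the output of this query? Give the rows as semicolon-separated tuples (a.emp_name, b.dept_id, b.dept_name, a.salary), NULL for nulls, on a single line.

CROSS JOIN pairs every row of `employees` with every row of `departments`: 3 × 2 = 6 rows.
After projecting and ordering:
a.emp_name | b.dept_id | b.dept_name | a.salary
Judy | 1 | Eng | 40
Judy | 1 | Eng | 50
Judy | 5 | Ops | 40
Judy | 5 | Ops | 50
Ken | 1 | Eng | 50
Ken | 5 | Ops | 50

(Judy, 1, Eng, 40); (Judy, 1, Eng, 50); (Judy, 5, Ops, 40); (Judy, 5, Ops, 50); (Ken, 1, Eng, 50); (Ken, 5, Ops, 50)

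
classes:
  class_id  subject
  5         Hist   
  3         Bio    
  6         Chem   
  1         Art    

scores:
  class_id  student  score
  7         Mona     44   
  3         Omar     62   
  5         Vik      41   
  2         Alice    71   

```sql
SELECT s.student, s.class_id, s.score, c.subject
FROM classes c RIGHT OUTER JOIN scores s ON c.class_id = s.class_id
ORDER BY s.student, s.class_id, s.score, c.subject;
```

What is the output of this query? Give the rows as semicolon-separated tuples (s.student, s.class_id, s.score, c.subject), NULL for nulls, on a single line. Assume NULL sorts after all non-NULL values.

RIGHT JOIN keeps every row from `scores`; unmatched rows get NULL for `classes`'s columns.
Matching on c.class_id = s.class_id.
Matched pairs: 2; unmatched s rows kept: 2.

(Alice, 2, 71, NULL); (Mona, 7, 44, NULL); (Omar, 3, 62, Bio); (Vik, 5, 41, Hist)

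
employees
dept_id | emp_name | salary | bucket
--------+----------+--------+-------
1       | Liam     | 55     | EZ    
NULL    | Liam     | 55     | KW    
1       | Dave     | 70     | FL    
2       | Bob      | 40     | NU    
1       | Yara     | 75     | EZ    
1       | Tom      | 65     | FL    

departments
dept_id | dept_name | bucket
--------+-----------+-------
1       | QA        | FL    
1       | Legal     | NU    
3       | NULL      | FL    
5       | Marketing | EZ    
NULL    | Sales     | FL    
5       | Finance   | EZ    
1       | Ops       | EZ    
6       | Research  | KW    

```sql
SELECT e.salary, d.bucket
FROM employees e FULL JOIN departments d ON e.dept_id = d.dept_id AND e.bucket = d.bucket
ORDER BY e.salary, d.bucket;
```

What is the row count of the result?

FULL OUTER JOIN keeps every row from both sides; unmatched rows get NULL for the other side's columns.
Matching on e.dept_id = d.dept_id AND e.bucket = d.bucket. A NULL in a compared column never satisfies the condition.
- e row (dept_id=1, bucket=EZ): matches 1 d row(s) → 1 output row(s).
- e row (dept_id=NULL, bucket=KW): no match → kept, d columns NULL.
- e row (dept_id=1, bucket=FL): matches 1 d row(s) → 1 output row(s).
- e row (dept_id=2, bucket=NU): no match → kept, d columns NULL.
- e row (dept_id=1, bucket=EZ): matches 1 d row(s) → 1 output row(s).
- e row (dept_id=1, bucket=FL): matches 1 d row(s) → 1 output row(s).
- plus 6 unmatched d row(s), each kept with NULL e columns.
Total: 4 matched + 8 padded = 12 rows.

12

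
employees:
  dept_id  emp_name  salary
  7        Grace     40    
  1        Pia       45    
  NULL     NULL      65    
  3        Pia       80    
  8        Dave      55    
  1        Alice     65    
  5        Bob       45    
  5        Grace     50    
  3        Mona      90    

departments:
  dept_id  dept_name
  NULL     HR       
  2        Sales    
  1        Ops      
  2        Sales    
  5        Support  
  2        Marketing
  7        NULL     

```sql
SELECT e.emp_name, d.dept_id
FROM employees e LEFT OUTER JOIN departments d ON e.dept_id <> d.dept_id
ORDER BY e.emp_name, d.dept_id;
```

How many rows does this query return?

44

LEFT JOIN keeps every row from `employees`; unmatched rows get NULL for `departments`'s columns.
Matching on e.dept_id <> d.dept_id. A NULL in a compared column never satisfies the condition.
- e[0] dept_id=7 → 5 match(es) in d → 5 row(s).
- e[1] dept_id=1 → 5 match(es) in d → 5 row(s).
- e[2] dept_id=NULL → no match; kept with NULLs on the d side.
- e[3] dept_id=3 → 6 match(es) in d → 6 row(s).
- e[4] dept_id=8 → 6 match(es) in d → 6 row(s).
- e[5] dept_id=1 → 5 match(es) in d → 5 row(s).
- e[6] dept_id=5 → 5 match(es) in d → 5 row(s).
- e[7] dept_id=5 → 5 match(es) in d → 5 row(s).
- e[8] dept_id=3 → 6 match(es) in d → 6 row(s).
Total: 43 matched + 1 padded = 44 rows.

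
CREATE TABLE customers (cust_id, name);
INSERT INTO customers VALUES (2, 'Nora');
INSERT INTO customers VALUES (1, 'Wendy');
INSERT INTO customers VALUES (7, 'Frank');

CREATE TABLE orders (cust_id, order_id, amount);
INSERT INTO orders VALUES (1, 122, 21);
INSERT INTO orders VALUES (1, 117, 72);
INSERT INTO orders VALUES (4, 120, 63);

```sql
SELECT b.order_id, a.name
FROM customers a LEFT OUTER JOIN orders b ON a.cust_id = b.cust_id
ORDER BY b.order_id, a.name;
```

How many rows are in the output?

LEFT JOIN keeps every row from `customers`; unmatched rows get NULL for `orders`'s columns.
Matching on a.cust_id = b.cust_id.
- a (cust_id=2) has no partner → padded with NULL.
- a (cust_id=1) pairs with 2 row(s) of b.
- a (cust_id=7) has no partner → padded with NULL.
Total: 2 matched + 2 padded = 4 rows.

4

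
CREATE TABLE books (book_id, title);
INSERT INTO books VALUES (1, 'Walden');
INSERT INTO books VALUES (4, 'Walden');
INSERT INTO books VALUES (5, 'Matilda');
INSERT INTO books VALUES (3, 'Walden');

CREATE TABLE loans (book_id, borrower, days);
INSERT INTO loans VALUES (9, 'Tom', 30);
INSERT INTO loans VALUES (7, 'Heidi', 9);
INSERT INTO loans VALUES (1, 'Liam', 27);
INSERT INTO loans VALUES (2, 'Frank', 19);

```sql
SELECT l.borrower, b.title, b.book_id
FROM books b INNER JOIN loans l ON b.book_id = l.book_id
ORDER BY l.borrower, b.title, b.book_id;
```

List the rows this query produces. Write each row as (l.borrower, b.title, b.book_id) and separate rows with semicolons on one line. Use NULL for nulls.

INNER JOIN keeps only pairs where the ON condition holds.
Matching on b.book_id = l.book_id.
- b (book_id=1) pairs with 1 row(s) of l.
- b (book_id=4) has no partner → excluded.
- b (book_id=5) has no partner → excluded.
- b (book_id=3) has no partner → excluded.
After projecting and ordering:
l.borrower | b.title | b.book_id
Liam | Walden | 1

(Liam, Walden, 1)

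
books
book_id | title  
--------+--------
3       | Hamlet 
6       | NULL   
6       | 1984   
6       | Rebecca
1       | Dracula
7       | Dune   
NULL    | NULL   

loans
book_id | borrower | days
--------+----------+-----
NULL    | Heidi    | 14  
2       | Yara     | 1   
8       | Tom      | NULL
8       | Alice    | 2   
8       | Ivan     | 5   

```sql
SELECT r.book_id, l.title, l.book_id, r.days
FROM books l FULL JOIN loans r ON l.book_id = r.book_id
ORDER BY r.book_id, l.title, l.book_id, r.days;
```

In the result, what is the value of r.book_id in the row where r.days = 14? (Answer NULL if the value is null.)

NULL

FULL OUTER JOIN keeps every row from both sides; unmatched rows get NULL for the other side's columns.
Matching on l.book_id = r.book_id. A NULL in a compared column never satisfies the condition.
Matched pairs: 0; unmatched l rows kept: 7; unmatched r rows kept: 5.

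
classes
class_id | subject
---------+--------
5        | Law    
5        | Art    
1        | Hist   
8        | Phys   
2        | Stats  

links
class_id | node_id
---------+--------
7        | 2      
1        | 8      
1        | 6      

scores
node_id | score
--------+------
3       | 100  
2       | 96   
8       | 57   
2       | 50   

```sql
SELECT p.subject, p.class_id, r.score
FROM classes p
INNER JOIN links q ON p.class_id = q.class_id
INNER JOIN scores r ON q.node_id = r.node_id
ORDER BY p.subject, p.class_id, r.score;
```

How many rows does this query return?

1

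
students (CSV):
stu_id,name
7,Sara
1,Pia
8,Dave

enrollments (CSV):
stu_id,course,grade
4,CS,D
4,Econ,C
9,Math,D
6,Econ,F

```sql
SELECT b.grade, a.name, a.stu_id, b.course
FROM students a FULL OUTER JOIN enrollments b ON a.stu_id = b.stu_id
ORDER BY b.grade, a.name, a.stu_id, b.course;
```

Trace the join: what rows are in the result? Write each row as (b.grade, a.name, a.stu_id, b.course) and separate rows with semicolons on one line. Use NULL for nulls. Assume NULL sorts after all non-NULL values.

(C, NULL, NULL, Econ); (D, NULL, NULL, CS); (D, NULL, NULL, Math); (F, NULL, NULL, Econ); (NULL, Dave, 8, NULL); (NULL, Pia, 1, NULL); (NULL, Sara, 7, NULL)

FULL OUTER JOIN keeps every row from both sides; unmatched rows get NULL for the other side's columns.
Matching on a.stu_id = b.stu_id.
- a[0] stu_id=7 → no match; kept with NULLs on the b side.
- a[1] stu_id=1 → no match; kept with NULLs on the b side.
- a[2] stu_id=8 → no match; kept with NULLs on the b side.
- plus 4 unmatched b row(s), each kept with NULL a columns.
After projecting and ordering:
b.grade | a.name | a.stu_id | b.course
C | NULL | NULL | Econ
D | NULL | NULL | CS
D | NULL | NULL | Math
F | NULL | NULL | Econ
NULL | Dave | 8 | NULL
NULL | Pia | 1 | NULL
NULL | Sara | 7 | NULL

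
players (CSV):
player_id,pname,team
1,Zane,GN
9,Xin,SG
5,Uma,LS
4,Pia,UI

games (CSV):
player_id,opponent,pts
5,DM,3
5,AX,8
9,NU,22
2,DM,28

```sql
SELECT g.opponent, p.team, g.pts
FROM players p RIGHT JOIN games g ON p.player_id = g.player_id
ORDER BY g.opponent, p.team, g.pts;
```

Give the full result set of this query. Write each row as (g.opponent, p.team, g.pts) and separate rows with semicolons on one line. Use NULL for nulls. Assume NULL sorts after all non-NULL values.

(AX, LS, 8); (DM, LS, 3); (DM, NULL, 28); (NU, SG, 22)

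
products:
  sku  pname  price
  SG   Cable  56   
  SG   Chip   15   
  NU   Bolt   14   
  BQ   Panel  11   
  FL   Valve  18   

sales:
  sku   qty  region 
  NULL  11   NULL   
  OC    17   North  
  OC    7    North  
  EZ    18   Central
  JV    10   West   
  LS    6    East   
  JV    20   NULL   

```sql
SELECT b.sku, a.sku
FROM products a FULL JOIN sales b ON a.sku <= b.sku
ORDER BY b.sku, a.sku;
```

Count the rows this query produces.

16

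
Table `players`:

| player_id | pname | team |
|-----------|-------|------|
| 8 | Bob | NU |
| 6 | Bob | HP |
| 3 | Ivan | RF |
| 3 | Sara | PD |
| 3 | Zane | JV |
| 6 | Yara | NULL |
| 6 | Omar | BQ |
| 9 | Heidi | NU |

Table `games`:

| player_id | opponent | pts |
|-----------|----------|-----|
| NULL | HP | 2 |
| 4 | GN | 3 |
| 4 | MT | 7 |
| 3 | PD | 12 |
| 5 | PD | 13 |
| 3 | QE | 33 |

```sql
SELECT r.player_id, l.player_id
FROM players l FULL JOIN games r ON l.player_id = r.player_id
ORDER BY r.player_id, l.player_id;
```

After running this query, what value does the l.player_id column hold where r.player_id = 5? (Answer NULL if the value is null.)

NULL

FULL OUTER JOIN keeps every row from both sides; unmatched rows get NULL for the other side's columns.
Matching on l.player_id = r.player_id. A NULL in a compared column never satisfies the condition.
- l row (player_id=8): no match → kept, r columns NULL.
- l row (player_id=6): no match → kept, r columns NULL.
- l row (player_id=3): matches 2 r row(s) → 2 output row(s).
- l row (player_id=3): matches 2 r row(s) → 2 output row(s).
- l row (player_id=3): matches 2 r row(s) → 2 output row(s).
- l row (player_id=6): no match → kept, r columns NULL.
- l row (player_id=6): no match → kept, r columns NULL.
- l row (player_id=9): no match → kept, r columns NULL.
- 4 row(s) from r found no l partner → padded with NULL.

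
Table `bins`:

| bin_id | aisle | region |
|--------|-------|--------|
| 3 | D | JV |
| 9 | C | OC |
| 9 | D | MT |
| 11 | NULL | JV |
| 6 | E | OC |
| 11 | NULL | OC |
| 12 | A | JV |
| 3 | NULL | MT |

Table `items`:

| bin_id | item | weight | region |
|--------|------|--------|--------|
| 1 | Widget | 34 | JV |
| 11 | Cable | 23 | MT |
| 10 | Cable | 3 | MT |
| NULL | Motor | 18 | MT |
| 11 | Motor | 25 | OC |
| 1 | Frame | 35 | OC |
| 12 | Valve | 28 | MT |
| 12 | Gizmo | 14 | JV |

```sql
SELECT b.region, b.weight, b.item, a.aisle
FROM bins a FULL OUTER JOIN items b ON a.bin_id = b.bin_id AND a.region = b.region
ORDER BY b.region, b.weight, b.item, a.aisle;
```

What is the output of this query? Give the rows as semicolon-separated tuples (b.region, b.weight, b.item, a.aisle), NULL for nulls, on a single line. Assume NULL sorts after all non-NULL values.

(JV, 14, Gizmo, A); (JV, 34, Widget, NULL); (MT, 3, Cable, NULL); (MT, 18, Motor, NULL); (MT, 23, Cable, NULL); (MT, 28, Valve, NULL); (OC, 25, Motor, NULL); (OC, 35, Frame, NULL); (NULL, NULL, NULL, C); (NULL, NULL, NULL, D); (NULL, NULL, NULL, D); (NULL, NULL, NULL, E); (NULL, NULL, NULL, NULL); (NULL, NULL, NULL, NULL)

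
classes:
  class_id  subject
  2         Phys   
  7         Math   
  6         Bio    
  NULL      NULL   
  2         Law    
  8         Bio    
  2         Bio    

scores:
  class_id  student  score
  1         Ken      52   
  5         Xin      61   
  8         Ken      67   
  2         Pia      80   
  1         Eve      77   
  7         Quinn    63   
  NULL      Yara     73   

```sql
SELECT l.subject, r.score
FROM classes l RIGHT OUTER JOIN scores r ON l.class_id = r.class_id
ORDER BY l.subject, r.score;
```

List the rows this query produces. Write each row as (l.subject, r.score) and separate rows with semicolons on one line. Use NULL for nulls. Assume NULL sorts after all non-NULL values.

(Bio, 67); (Bio, 80); (Law, 80); (Math, 63); (Phys, 80); (NULL, 52); (NULL, 61); (NULL, 73); (NULL, 77)

RIGHT JOIN keeps every row from `scores`; unmatched rows get NULL for `classes`'s columns.
Matching on l.class_id = r.class_id. A NULL in a compared column never satisfies the condition.
- l row (class_id=2): matches 1 r row(s) → 1 output row(s).
- l row (class_id=7): matches 1 r row(s) → 1 output row(s).
- l row (class_id=6): no match.
- l row (class_id=NULL): no match.
- l row (class_id=2): matches 1 r row(s) → 1 output row(s).
- l row (class_id=8): matches 1 r row(s) → 1 output row(s).
- l row (class_id=2): matches 1 r row(s) → 1 output row(s).
- plus 4 unmatched r row(s), each kept with NULL l columns.
After projecting and ordering:
l.subject | r.score
Bio | 67
Bio | 80
Law | 80
Math | 63
Phys | 80
NULL | 52
NULL | 61
NULL | 73
NULL | 77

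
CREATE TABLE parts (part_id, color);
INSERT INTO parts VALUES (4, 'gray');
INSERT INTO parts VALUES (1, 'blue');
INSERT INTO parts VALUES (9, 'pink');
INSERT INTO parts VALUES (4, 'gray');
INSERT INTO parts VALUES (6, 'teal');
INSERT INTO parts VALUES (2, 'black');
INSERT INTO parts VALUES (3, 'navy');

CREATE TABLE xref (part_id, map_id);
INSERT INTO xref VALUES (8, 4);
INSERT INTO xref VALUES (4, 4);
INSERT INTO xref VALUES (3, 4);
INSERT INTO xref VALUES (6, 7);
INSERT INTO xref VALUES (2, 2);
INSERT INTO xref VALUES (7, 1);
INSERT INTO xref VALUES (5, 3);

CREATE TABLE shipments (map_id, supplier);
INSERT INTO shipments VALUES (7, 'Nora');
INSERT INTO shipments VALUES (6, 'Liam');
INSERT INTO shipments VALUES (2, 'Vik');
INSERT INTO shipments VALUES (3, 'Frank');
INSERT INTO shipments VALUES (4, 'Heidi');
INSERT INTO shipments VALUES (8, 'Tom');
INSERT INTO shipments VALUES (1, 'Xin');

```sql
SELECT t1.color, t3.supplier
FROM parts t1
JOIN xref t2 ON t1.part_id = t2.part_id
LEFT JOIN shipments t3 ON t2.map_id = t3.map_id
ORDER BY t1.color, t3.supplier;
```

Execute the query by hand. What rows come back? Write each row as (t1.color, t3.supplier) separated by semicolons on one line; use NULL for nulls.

(black, Vik); (gray, Heidi); (gray, Heidi); (navy, Heidi); (teal, Nora)

Step 1 — t1 INNER JOIN t2 on part_id → 5 row(s).
Then LEFT JOIN `shipments t3` on map_id: each of those 5 rows is kept; rows whose t2.map_id has no match in t3 get NULL for t3's columns.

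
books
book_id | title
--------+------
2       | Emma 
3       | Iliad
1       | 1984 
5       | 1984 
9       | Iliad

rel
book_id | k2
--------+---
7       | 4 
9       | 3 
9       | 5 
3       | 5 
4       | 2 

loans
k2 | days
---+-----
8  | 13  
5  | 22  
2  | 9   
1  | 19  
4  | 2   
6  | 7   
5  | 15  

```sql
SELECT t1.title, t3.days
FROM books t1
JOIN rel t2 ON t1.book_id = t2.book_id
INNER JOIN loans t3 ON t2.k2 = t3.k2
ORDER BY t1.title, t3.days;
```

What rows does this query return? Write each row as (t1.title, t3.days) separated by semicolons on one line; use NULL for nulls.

Evaluate left to right. First `books t1 INNER JOIN rel t2` on book_id: 3 row(s).
Then INNER JOIN `loans t3` on k2: keep only rows whose t2.k2 appears in t3.

(Iliad, 15); (Iliad, 15); (Iliad, 22); (Iliad, 22)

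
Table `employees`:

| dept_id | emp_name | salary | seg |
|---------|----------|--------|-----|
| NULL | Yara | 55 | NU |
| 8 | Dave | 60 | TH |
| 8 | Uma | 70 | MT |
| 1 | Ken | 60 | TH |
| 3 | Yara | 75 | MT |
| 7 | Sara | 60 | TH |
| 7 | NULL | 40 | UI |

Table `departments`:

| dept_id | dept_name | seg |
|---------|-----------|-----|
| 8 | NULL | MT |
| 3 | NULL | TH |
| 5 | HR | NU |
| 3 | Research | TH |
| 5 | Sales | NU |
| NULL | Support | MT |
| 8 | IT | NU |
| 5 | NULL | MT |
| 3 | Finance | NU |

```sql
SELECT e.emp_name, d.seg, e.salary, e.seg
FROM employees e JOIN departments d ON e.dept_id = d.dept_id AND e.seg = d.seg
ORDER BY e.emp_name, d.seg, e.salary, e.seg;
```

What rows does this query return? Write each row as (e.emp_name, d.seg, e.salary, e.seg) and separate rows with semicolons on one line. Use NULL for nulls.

(Uma, MT, 70, MT)

INNER JOIN keeps only pairs where the ON condition holds.
Matching on e.dept_id = d.dept_id AND e.seg = d.seg. A NULL in a compared column never satisfies the condition.
Matched pairs: 1.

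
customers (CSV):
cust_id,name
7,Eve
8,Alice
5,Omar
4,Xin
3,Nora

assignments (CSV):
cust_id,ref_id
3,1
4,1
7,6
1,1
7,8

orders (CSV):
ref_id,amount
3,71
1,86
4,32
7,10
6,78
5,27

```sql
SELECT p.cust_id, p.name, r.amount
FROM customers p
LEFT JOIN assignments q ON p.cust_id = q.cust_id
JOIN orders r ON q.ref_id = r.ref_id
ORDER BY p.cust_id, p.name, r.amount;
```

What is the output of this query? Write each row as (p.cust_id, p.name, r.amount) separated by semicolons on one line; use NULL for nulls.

(3, Nora, 86); (4, Xin, 86); (7, Eve, 78)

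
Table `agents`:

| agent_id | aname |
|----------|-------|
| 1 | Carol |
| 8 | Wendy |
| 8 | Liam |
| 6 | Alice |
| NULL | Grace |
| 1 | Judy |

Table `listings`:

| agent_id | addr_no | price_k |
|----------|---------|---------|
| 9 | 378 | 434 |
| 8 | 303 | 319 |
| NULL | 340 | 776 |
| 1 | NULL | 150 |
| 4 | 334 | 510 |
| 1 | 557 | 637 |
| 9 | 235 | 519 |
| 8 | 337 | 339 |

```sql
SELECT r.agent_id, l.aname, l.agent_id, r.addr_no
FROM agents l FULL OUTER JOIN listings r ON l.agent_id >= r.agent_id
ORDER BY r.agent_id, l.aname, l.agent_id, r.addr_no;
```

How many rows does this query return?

FULL OUTER JOIN keeps every row from both sides; unmatched rows get NULL for the other side's columns.
Matching on l.agent_id >= r.agent_id. A NULL in a compared column never satisfies the condition.
Matched pairs: 17; unmatched l rows kept: 1; unmatched r rows kept: 3.
Total: 17 matched + 4 padded = 21 rows.

21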